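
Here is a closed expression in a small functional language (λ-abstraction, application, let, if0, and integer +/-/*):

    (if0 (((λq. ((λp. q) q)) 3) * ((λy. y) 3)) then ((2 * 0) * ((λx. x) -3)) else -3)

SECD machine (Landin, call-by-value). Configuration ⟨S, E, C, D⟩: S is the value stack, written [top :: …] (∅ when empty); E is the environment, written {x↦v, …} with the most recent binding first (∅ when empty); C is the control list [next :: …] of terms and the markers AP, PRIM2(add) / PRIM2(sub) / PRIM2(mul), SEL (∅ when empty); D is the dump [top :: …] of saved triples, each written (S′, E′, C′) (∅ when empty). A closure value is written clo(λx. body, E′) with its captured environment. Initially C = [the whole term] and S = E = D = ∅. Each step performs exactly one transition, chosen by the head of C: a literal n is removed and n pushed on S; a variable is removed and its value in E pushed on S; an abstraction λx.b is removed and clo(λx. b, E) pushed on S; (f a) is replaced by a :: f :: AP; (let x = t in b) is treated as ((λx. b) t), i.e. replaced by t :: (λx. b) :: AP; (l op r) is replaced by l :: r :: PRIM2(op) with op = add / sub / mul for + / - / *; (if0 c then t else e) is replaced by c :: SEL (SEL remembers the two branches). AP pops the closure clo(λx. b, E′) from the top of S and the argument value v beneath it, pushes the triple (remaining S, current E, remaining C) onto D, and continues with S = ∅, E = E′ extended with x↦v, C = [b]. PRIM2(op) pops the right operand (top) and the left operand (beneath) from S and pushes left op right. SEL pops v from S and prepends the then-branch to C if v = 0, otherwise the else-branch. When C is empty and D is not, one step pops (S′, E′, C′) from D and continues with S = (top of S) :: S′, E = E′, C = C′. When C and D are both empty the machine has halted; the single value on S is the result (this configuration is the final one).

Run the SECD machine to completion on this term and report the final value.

Answer: -3

Machine steps:
step 0: [S=∅ | E=∅ | C=[(if0 (((λq. ((λp. q) q)) 3) * ((λy. y) 3)) then ((2 * 0) * ((λx. x) -3)) else -3)] | D=∅]
step 1: [S=∅ | E=∅ | C=[(((λq. ((λp. q) q)) 3) * ((λy. y) 3)) :: SEL] | D=∅]
step 2: [S=∅ | E=∅ | C=[((λq. ((λp. q) q)) 3) :: ((λy. y) 3) :: PRIM2(mul) :: SEL] | D=∅]
step 3: [S=∅ | E=∅ | C=[3 :: (λq. ((λp. q) q)) :: AP :: ((λy. y) 3) :: PRIM2(mul) :: SEL] | D=∅]
step 4: [S=[3] | E=∅ | C=[(λq. ((λp. q) q)) :: AP :: ((λy. y) 3) :: PRIM2(mul) :: SEL] | D=∅]
step 5: [S=[clo(λq. ((λp. q) q), ∅) :: 3] | E=∅ | C=[AP :: ((λy. y) 3) :: PRIM2(mul) :: SEL] | D=∅]
step 6: [S=∅ | E={q↦3} | C=[((λp. q) q)] | D=[(∅, ∅, [((λy. y) 3) :: PRIM2(mul) :: SEL])]]
step 7: [S=∅ | E={q↦3} | C=[q :: (λp. q) :: AP] | D=[(∅, ∅, [((λy. y) 3) :: PRIM2(mul) :: SEL])]]
step 8: [S=[3] | E={q↦3} | C=[(λp. q) :: AP] | D=[(∅, ∅, [((λy. y) 3) :: PRIM2(mul) :: SEL])]]
step 9: [S=[clo(λp. q, {q↦3}) :: 3] | E={q↦3} | C=[AP] | D=[(∅, ∅, [((λy. y) 3) :: PRIM2(mul) :: SEL])]]
step 10: [S=∅ | E={p↦3, q↦3} | C=[q] | D=[(∅, {q↦3}, ∅) :: (∅, ∅, [((λy. y) 3) :: PRIM2(mul) :: SEL])]]
step 11: [S=[3] | E={p↦3, q↦3} | C=∅ | D=[(∅, {q↦3}, ∅) :: (∅, ∅, [((λy. y) 3) :: PRIM2(mul) :: SEL])]]
step 12: [S=[3] | E={q↦3} | C=∅ | D=[(∅, ∅, [((λy. y) 3) :: PRIM2(mul) :: SEL])]]
step 13: [S=[3] | E=∅ | C=[((λy. y) 3) :: PRIM2(mul) :: SEL] | D=∅]
step 14: [S=[3] | E=∅ | C=[3 :: (λy. y) :: AP :: PRIM2(mul) :: SEL] | D=∅]
step 15: [S=[3 :: 3] | E=∅ | C=[(λy. y) :: AP :: PRIM2(mul) :: SEL] | D=∅]
step 16: [S=[clo(λy. y, ∅) :: 3 :: 3] | E=∅ | C=[AP :: PRIM2(mul) :: SEL] | D=∅]
step 17: [S=∅ | E={y↦3} | C=[y] | D=[([3], ∅, [PRIM2(mul) :: SEL])]]
step 18: [S=[3] | E={y↦3} | C=∅ | D=[([3], ∅, [PRIM2(mul) :: SEL])]]
step 19: [S=[3 :: 3] | E=∅ | C=[PRIM2(mul) :: SEL] | D=∅]
step 20: [S=[9] | E=∅ | C=[SEL] | D=∅]
step 21: [S=∅ | E=∅ | C=[-3] | D=∅]
step 22: [S=[-3] | E=∅ | C=∅ | D=∅]
→ final value -3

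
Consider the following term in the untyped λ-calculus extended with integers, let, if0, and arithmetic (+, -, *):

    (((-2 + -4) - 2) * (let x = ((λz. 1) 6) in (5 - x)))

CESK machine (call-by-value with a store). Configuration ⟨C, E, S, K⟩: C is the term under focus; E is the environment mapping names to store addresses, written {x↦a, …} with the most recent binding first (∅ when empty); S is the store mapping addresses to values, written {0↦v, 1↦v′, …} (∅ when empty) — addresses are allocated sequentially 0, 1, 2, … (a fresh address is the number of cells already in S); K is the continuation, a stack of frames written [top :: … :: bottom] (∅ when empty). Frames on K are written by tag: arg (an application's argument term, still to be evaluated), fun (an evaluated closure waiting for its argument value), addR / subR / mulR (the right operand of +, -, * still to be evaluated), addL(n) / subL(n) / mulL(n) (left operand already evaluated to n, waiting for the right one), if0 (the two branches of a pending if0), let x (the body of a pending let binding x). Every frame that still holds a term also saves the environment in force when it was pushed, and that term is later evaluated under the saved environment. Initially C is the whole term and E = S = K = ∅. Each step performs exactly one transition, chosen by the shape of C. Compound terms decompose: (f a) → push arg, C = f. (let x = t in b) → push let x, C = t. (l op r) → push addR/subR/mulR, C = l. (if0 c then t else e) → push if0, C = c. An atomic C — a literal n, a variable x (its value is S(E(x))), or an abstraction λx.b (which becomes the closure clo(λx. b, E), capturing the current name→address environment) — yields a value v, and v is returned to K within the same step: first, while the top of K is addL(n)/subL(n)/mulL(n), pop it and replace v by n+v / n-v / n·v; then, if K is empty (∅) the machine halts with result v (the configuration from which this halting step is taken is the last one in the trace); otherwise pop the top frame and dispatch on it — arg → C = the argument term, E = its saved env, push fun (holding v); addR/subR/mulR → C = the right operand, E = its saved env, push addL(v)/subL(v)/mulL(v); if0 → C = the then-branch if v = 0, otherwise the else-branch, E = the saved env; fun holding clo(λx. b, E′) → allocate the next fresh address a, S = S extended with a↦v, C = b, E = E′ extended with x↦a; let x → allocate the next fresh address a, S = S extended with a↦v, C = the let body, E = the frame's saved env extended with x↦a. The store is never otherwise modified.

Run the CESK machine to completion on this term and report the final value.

0. <C=(((-2 + -4) - 2) * (let x = ((λz. 1) 6) in (5 - x))), E=∅, S=∅, K=∅>
1. <C=((-2 + -4) - 2), E=∅, S=∅, K=[mulR]>
2. <C=(-2 + -4), E=∅, S=∅, K=[subR :: mulR]>
3. <C=-2, E=∅, S=∅, K=[addR :: subR :: mulR]>
4. <C=-4, E=∅, S=∅, K=[addL(-2) :: subR :: mulR]>
5. <C=2, E=∅, S=∅, K=[subL(-6) :: mulR]>
6. <C=(let x = ((λz. 1) 6) in (5 - x)), E=∅, S=∅, K=[mulL(-8)]>
7. <C=((λz. 1) 6), E=∅, S=∅, K=[let x :: mulL(-8)]>
8. <C=(λz. 1), E=∅, S=∅, K=[arg :: let x :: mulL(-8)]>
9. <C=6, E=∅, S=∅, K=[fun :: let x :: mulL(-8)]>
10. <C=1, E={z↦0}, S={0↦6}, K=[let x :: mulL(-8)]>
11. <C=(5 - x), E={x↦1}, S={0↦6, 1↦1}, K=[mulL(-8)]>
12. <C=5, E={x↦1}, S={0↦6, 1↦1}, K=[subR :: mulL(-8)]>
13. <C=x, E={x↦1}, S={0↦6, 1↦1}, K=[subL(5) :: mulL(-8)]>
→ final value -32

Answer: -32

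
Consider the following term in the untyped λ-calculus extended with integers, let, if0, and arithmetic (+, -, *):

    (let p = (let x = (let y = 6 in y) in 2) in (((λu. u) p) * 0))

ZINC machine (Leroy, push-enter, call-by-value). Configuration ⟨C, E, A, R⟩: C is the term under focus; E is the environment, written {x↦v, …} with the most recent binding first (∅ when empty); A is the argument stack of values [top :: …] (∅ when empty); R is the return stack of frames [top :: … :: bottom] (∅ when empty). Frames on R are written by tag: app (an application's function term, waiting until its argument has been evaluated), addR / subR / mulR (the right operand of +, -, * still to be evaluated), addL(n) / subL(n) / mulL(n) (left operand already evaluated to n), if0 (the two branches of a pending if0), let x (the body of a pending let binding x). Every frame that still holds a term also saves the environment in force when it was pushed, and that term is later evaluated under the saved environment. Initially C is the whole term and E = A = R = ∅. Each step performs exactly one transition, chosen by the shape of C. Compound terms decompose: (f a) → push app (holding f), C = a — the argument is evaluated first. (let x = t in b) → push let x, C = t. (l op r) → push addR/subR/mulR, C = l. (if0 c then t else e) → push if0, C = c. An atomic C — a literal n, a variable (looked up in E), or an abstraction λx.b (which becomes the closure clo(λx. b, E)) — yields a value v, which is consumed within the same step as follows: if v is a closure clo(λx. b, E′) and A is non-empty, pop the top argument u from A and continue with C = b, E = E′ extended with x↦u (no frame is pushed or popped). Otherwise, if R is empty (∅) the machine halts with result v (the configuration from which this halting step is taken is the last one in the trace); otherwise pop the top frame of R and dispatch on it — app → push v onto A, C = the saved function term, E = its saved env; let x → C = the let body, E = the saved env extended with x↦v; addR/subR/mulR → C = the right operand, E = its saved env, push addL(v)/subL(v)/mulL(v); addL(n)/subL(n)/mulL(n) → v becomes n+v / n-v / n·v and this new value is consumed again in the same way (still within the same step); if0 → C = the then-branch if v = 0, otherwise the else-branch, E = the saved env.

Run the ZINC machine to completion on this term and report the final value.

Answer: 0

Machine steps:
[0] <C=(let p = (let x = (let y = 6 in y) in 2) in (((λu. u) p) * 0)), E=∅, A=∅, R=∅>
[1] <C=(let x = (let y = 6 in y) in 2), E=∅, A=∅, R=[let p]>
[2] <C=(let y = 6 in y), E=∅, A=∅, R=[let x :: let p]>
[3] <C=6, E=∅, A=∅, R=[let y :: let x :: let p]>
[4] <C=y, E={y↦6}, A=∅, R=[let x :: let p]>
[5] <C=2, E={x↦6}, A=∅, R=[let p]>
[6] <C=(((λu. u) p) * 0), E={p↦2}, A=∅, R=∅>
[7] <C=((λu. u) p), E={p↦2}, A=∅, R=[mulR]>
[8] <C=p, E={p↦2}, A=∅, R=[app :: mulR]>
[9] <C=(λu. u), E={p↦2}, A=[2], R=[mulR]>
[10] <C=u, E={u↦2, p↦2}, A=∅, R=[mulR]>
[11] <C=0, E={p↦2}, A=∅, R=[mulL(2)]>
→ final value 0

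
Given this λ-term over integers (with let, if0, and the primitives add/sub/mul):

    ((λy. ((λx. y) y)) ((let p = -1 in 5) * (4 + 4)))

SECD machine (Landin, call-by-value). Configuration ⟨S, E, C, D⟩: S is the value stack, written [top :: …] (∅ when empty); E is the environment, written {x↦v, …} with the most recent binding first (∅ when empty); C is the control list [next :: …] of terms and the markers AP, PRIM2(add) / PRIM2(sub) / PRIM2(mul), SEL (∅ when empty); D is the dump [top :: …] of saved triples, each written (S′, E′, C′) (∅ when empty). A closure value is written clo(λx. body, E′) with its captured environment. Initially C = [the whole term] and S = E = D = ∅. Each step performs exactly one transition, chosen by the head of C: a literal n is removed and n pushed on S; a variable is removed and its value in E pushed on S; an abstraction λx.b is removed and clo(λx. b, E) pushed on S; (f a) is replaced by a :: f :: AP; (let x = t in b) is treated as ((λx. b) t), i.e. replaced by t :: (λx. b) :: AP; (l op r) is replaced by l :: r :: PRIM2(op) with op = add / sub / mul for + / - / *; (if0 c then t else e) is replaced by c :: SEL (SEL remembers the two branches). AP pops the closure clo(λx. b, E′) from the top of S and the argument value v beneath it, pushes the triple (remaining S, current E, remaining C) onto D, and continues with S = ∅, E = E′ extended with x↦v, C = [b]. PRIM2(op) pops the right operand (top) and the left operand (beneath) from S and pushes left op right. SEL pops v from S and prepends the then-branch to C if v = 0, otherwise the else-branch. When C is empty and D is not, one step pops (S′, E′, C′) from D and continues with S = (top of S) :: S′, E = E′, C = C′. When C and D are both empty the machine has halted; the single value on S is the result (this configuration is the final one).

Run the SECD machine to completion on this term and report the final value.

Answer: 40

Execution trace:
0. [S=∅ | E=∅ | C=[((λy. ((λx. y) y)) ((let p = -1 in 5) * (4 + 4)))] | D=∅]
1. [S=∅ | E=∅ | C=[((let p = -1 in 5) * (4 + 4)) :: (λy. ((λx. y) y)) :: AP] | D=∅]
2. [S=∅ | E=∅ | C=[(let p = -1 in 5) :: (4 + 4) :: PRIM2(mul) :: (λy. ((λx. y) y)) :: AP] | D=∅]
3. [S=∅ | E=∅ | C=[-1 :: (λp. 5) :: AP :: (4 + 4) :: PRIM2(mul) :: (λy. ((λx. y) y)) :: AP] | D=∅]
4. [S=[-1] | E=∅ | C=[(λp. 5) :: AP :: (4 + 4) :: PRIM2(mul) :: (λy. ((λx. y) y)) :: AP] | D=∅]
5. [S=[clo(λp. 5, ∅) :: -1] | E=∅ | C=[AP :: (4 + 4) :: PRIM2(mul) :: (λy. ((λx. y) y)) :: AP] | D=∅]
6. [S=∅ | E={p↦-1} | C=[5] | D=[(∅, ∅, [(4 + 4) :: PRIM2(mul) :: (λy. ((λx. y) y)) :: AP])]]
7. [S=[5] | E={p↦-1} | C=∅ | D=[(∅, ∅, [(4 + 4) :: PRIM2(mul) :: (λy. ((λx. y) y)) :: AP])]]
8. [S=[5] | E=∅ | C=[(4 + 4) :: PRIM2(mul) :: (λy. ((λx. y) y)) :: AP] | D=∅]
9. [S=[5] | E=∅ | C=[4 :: 4 :: PRIM2(add) :: PRIM2(mul) :: (λy. ((λx. y) y)) :: AP] | D=∅]
10. [S=[4 :: 5] | E=∅ | C=[4 :: PRIM2(add) :: PRIM2(mul) :: (λy. ((λx. y) y)) :: AP] | D=∅]
11. [S=[4 :: 4 :: 5] | E=∅ | C=[PRIM2(add) :: PRIM2(mul) :: (λy. ((λx. y) y)) :: AP] | D=∅]
12. [S=[8 :: 5] | E=∅ | C=[PRIM2(mul) :: (λy. ((λx. y) y)) :: AP] | D=∅]
13. [S=[40] | E=∅ | C=[(λy. ((λx. y) y)) :: AP] | D=∅]
14. [S=[clo(λy. ((λx. y) y), ∅) :: 40] | E=∅ | C=[AP] | D=∅]
15. [S=∅ | E={y↦40} | C=[((λx. y) y)] | D=[(∅, ∅, ∅)]]
16. [S=∅ | E={y↦40} | C=[y :: (λx. y) :: AP] | D=[(∅, ∅, ∅)]]
17. [S=[40] | E={y↦40} | C=[(λx. y) :: AP] | D=[(∅, ∅, ∅)]]
18. [S=[clo(λx. y, {y↦40}) :: 40] | E={y↦40} | C=[AP] | D=[(∅, ∅, ∅)]]
19. [S=∅ | E={x↦40, y↦40} | C=[y] | D=[(∅, {y↦40}, ∅) :: (∅, ∅, ∅)]]
20. [S=[40] | E={x↦40, y↦40} | C=∅ | D=[(∅, {y↦40}, ∅) :: (∅, ∅, ∅)]]
21. [S=[40] | E={y↦40} | C=∅ | D=[(∅, ∅, ∅)]]
22. [S=[40] | E=∅ | C=∅ | D=∅]
→ final value 40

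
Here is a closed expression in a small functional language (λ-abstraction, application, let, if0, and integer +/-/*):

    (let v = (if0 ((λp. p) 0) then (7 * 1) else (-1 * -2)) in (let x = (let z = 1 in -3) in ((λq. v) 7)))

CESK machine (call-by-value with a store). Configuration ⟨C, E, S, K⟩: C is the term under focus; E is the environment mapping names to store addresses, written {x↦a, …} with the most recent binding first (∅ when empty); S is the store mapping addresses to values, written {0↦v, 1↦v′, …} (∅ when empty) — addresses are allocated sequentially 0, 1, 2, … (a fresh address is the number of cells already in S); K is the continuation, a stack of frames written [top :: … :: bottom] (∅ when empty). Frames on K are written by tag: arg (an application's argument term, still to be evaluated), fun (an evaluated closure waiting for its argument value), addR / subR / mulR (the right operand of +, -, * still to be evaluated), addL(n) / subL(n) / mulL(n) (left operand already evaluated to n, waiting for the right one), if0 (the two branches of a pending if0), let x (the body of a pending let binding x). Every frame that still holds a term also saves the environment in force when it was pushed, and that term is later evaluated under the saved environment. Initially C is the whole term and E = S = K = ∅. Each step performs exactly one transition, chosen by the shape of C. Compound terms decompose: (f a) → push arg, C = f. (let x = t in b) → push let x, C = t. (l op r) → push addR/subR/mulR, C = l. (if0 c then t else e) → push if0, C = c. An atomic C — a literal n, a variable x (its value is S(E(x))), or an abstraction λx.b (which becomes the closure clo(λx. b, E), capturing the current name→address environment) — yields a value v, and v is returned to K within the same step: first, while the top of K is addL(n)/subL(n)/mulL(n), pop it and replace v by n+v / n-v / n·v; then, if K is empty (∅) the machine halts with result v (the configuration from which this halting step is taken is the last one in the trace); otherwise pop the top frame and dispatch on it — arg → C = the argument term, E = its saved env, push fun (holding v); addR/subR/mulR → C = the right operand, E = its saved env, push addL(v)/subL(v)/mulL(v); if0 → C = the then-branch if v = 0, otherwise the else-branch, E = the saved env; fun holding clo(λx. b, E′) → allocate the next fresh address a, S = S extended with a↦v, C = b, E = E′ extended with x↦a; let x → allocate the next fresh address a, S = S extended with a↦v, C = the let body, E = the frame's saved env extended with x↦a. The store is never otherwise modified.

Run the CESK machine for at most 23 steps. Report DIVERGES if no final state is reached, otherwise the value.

t=0: [C=(let v = (if0 ((λp. p) 0) then (7 * 1) else (-1 * -2)) in (let x = (let z = 1 in -3) in ((λq. v) 7))) | E=∅ | S=∅ | K=∅]
t=1: [C=(if0 ((λp. p) 0) then (7 * 1) else (-1 * -2)) | E=∅ | S=∅ | K=[let v]]
t=2: [C=((λp. p) 0) | E=∅ | S=∅ | K=[if0 :: let v]]
t=3: [C=(λp. p) | E=∅ | S=∅ | K=[arg :: if0 :: let v]]
t=4: [C=0 | E=∅ | S=∅ | K=[fun :: if0 :: let v]]
t=5: [C=p | E={p↦0} | S={0↦0} | K=[if0 :: let v]]
t=6: [C=(7 * 1) | E=∅ | S={0↦0} | K=[let v]]
t=7: [C=7 | E=∅ | S={0↦0} | K=[mulR :: let v]]
t=8: [C=1 | E=∅ | S={0↦0} | K=[mulL(7) :: let v]]
t=9: [C=(let x = (let z = 1 in -3) in ((λq. v) 7)) | E={v↦1} | S={0↦0, 1↦7} | K=∅]
t=10: [C=(let z = 1 in -3) | E={v↦1} | S={0↦0, 1↦7} | K=[let x]]
t=11: [C=1 | E={v↦1} | S={0↦0, 1↦7} | K=[let z :: let x]]
t=12: [C=-3 | E={z↦2, v↦1} | S={0↦0, 1↦7, 2↦1} | K=[let x]]
t=13: [C=((λq. v) 7) | E={x↦3, v↦1} | S={0↦0, 1↦7, 2↦1, 3↦-3} | K=∅]
t=14: [C=(λq. v) | E={x↦3, v↦1} | S={0↦0, 1↦7, 2↦1, 3↦-3} | K=[arg]]
t=15: [C=7 | E={x↦3, v↦1} | S={0↦0, 1↦7, 2↦1, 3↦-3} | K=[fun]]
t=16: [C=v | E={q↦4, x↦3, v↦1} | S={0↦0, 1↦7, 2↦1, 3↦-3, 4↦7} | K=∅]
→ final value 7

Answer: 7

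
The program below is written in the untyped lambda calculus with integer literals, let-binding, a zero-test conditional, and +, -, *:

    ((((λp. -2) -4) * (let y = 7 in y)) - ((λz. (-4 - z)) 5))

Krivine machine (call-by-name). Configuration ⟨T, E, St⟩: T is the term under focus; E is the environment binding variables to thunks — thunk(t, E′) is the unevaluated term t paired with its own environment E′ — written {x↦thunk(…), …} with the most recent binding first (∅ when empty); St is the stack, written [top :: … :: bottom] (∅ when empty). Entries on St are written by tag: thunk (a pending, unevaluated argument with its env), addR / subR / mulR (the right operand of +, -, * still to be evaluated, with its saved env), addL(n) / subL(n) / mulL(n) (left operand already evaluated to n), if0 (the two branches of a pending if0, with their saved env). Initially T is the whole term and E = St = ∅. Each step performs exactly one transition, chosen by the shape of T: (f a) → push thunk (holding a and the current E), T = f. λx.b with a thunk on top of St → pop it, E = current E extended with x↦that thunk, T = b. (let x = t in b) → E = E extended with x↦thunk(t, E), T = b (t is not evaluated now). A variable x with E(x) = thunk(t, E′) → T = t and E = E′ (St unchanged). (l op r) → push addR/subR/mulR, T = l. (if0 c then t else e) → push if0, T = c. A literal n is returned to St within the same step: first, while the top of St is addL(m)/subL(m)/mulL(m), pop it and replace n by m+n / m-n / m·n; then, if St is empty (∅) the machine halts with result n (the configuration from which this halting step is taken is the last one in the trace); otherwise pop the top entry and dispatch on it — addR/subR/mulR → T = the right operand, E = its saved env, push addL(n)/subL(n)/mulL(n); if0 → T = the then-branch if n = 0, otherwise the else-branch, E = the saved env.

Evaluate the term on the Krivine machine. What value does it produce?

t=0: [T=((((λp. -2) -4) * (let y = 7 in y)) - ((λz. (-4 - z)) 5)) | E=∅ | St=∅]
t=1: [T=(((λp. -2) -4) * (let y = 7 in y)) | E=∅ | St=[subR]]
t=2: [T=((λp. -2) -4) | E=∅ | St=[mulR :: subR]]
t=3: [T=(λp. -2) | E=∅ | St=[thunk :: mulR :: subR]]
t=4: [T=-2 | E={p↦thunk(-4, ∅)} | St=[mulR :: subR]]
t=5: [T=(let y = 7 in y) | E=∅ | St=[mulL(-2) :: subR]]
t=6: [T=y | E={y↦thunk(7, ∅)} | St=[mulL(-2) :: subR]]
t=7: [T=7 | E=∅ | St=[mulL(-2) :: subR]]
t=8: [T=((λz. (-4 - z)) 5) | E=∅ | St=[subL(-14)]]
t=9: [T=(λz. (-4 - z)) | E=∅ | St=[thunk :: subL(-14)]]
t=10: [T=(-4 - z) | E={z↦thunk(5, ∅)} | St=[subL(-14)]]
t=11: [T=-4 | E={z↦thunk(5, ∅)} | St=[subR :: subL(-14)]]
t=12: [T=z | E={z↦thunk(5, ∅)} | St=[subL(-4) :: subL(-14)]]
t=13: [T=5 | E=∅ | St=[subL(-4) :: subL(-14)]]
→ final value -5

Answer: -5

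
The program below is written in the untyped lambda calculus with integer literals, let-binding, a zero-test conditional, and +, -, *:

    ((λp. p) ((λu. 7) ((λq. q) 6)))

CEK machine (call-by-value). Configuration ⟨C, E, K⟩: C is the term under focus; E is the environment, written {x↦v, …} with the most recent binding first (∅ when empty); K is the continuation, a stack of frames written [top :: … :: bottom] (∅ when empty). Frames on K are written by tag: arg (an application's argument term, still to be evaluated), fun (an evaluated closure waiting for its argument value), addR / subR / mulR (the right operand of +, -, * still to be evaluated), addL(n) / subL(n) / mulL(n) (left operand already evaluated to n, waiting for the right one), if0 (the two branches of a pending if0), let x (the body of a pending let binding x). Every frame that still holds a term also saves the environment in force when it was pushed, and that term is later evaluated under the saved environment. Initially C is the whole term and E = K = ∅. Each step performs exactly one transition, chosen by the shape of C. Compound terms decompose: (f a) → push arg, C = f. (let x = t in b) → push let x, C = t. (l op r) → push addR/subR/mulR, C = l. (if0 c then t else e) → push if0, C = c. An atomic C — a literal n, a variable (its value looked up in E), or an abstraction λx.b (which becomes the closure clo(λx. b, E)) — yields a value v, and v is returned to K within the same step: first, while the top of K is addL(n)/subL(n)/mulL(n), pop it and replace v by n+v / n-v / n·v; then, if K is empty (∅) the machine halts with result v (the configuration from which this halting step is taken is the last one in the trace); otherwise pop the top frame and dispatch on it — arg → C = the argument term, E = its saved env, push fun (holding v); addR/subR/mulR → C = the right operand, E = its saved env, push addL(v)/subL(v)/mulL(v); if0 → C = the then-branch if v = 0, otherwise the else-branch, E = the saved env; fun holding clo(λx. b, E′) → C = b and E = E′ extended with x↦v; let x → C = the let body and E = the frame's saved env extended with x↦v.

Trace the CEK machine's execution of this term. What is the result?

Answer: 7

Machine steps:
step 0: ⟨C=((λp. p) ((λu. 7) ((λq. q) 6))); E=∅; K=∅⟩
step 1: ⟨C=(λp. p); E=∅; K=[arg]⟩
step 2: ⟨C=((λu. 7) ((λq. q) 6)); E=∅; K=[fun]⟩
step 3: ⟨C=(λu. 7); E=∅; K=[arg :: fun]⟩
step 4: ⟨C=((λq. q) 6); E=∅; K=[fun :: fun]⟩
step 5: ⟨C=(λq. q); E=∅; K=[arg :: fun :: fun]⟩
step 6: ⟨C=6; E=∅; K=[fun :: fun :: fun]⟩
step 7: ⟨C=q; E={q↦6}; K=[fun :: fun]⟩
step 8: ⟨C=7; E={u↦6}; K=[fun]⟩
step 9: ⟨C=p; E={p↦7}; K=∅⟩
→ final value 7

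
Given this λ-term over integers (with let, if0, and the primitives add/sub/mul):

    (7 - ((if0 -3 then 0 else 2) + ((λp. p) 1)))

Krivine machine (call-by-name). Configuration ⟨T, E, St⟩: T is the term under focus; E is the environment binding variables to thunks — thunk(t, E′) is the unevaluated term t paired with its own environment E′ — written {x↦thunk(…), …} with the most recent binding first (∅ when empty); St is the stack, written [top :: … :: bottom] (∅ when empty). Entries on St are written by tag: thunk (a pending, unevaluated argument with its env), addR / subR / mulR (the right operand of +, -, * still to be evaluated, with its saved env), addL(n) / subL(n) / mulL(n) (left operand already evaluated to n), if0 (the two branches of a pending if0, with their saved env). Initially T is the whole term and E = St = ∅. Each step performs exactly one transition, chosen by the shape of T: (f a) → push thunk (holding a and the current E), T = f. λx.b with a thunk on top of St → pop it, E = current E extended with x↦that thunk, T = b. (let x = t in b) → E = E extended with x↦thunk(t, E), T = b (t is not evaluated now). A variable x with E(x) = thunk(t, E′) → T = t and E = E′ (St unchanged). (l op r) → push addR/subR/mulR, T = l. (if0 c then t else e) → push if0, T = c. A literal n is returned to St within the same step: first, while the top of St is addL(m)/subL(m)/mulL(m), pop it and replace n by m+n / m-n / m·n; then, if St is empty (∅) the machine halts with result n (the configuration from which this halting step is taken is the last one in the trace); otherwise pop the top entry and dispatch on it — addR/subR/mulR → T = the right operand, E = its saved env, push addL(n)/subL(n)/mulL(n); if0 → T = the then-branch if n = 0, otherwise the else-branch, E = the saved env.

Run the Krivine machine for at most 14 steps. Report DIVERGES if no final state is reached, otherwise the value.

step 0: ⟨T=(7 - ((if0 -3 then 0 else 2) + ((λp. p) 1))); E=∅; St=∅⟩
step 1: ⟨T=7; E=∅; St=[subR]⟩
step 2: ⟨T=((if0 -3 then 0 else 2) + ((λp. p) 1)); E=∅; St=[subL(7)]⟩
step 3: ⟨T=(if0 -3 then 0 else 2); E=∅; St=[addR :: subL(7)]⟩
step 4: ⟨T=-3; E=∅; St=[if0 :: addR :: subL(7)]⟩
step 5: ⟨T=2; E=∅; St=[addR :: subL(7)]⟩
step 6: ⟨T=((λp. p) 1); E=∅; St=[addL(2) :: subL(7)]⟩
step 7: ⟨T=(λp. p); E=∅; St=[thunk :: addL(2) :: subL(7)]⟩
step 8: ⟨T=p; E={p↦thunk(1, ∅)}; St=[addL(2) :: subL(7)]⟩
step 9: ⟨T=1; E=∅; St=[addL(2) :: subL(7)]⟩
→ final value 4

Answer: 4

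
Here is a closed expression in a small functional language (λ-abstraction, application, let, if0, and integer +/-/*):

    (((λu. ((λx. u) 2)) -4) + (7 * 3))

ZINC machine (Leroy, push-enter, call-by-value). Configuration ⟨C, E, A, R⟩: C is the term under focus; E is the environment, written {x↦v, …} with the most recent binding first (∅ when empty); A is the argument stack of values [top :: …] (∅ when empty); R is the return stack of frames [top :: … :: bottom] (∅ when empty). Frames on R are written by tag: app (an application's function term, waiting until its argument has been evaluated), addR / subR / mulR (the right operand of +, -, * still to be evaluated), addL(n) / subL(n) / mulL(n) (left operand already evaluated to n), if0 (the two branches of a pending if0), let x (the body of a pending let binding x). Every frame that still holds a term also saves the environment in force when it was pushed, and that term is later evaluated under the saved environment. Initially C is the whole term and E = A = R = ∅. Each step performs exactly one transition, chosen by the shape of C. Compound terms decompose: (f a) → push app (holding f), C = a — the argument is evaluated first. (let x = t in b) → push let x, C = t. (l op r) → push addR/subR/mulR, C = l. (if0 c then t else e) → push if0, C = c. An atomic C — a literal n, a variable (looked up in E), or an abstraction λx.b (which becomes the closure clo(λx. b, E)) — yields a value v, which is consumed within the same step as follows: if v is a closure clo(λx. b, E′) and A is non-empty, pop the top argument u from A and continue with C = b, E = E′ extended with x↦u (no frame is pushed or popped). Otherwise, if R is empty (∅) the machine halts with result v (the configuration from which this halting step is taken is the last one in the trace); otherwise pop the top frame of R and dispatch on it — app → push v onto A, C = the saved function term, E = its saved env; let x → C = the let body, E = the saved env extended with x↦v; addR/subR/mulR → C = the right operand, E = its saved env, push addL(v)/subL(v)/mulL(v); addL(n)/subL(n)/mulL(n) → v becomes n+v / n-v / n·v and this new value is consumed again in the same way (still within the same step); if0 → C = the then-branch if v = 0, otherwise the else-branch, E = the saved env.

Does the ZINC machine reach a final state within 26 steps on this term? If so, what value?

0. [C=(((λu. ((λx. u) 2)) -4) + (7 * 3)) | E=∅ | A=∅ | R=∅]
1. [C=((λu. ((λx. u) 2)) -4) | E=∅ | A=∅ | R=[addR]]
2. [C=-4 | E=∅ | A=∅ | R=[app :: addR]]
3. [C=(λu. ((λx. u) 2)) | E=∅ | A=[-4] | R=[addR]]
4. [C=((λx. u) 2) | E={u↦-4} | A=∅ | R=[addR]]
5. [C=2 | E={u↦-4} | A=∅ | R=[app :: addR]]
6. [C=(λx. u) | E={u↦-4} | A=[2] | R=[addR]]
7. [C=u | E={x↦2, u↦-4} | A=∅ | R=[addR]]
8. [C=(7 * 3) | E=∅ | A=∅ | R=[addL(-4)]]
9. [C=7 | E=∅ | A=∅ | R=[mulR :: addL(-4)]]
10. [C=3 | E=∅ | A=∅ | R=[mulL(7) :: addL(-4)]]
→ final value 17

Answer: 17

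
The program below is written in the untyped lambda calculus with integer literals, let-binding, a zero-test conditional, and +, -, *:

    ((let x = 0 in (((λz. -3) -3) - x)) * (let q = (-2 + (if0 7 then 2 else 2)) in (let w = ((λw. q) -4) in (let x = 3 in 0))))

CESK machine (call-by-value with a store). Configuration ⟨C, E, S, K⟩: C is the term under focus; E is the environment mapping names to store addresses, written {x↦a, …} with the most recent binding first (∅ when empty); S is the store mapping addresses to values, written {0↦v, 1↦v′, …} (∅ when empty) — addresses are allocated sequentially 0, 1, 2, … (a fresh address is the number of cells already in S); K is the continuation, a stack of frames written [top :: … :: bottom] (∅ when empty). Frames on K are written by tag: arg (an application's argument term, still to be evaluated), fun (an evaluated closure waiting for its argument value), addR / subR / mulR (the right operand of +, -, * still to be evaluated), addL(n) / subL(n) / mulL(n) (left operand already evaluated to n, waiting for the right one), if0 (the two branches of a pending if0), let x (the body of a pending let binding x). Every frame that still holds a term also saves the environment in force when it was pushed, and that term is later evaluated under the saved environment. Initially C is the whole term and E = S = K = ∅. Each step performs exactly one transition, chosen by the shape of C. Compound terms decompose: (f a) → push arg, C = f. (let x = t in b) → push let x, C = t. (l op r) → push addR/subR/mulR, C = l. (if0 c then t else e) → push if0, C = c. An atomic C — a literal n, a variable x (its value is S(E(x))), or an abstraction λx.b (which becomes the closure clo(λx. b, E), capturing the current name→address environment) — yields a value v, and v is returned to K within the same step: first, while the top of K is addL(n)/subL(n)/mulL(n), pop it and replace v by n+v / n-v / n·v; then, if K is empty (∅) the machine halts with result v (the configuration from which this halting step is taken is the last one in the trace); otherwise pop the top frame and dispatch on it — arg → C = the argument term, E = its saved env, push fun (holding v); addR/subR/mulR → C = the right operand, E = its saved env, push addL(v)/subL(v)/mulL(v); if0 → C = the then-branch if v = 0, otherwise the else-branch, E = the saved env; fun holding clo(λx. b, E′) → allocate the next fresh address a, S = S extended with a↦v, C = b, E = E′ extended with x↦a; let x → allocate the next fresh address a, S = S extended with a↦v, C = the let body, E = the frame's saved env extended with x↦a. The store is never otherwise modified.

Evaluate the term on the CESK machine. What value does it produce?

Answer: 0

Machine steps:
0. ⟨C=((let x = 0 in (((λz. -3) -3) - x)) * (let q = (-2 + (if0 7 then 2 else 2)) in (let w = ((λw. q) -4) in (let x = 3 in 0)))); E=∅; S=∅; K=∅⟩
1. ⟨C=(let x = 0 in (((λz. -3) -3) - x)); E=∅; S=∅; K=[mulR]⟩
2. ⟨C=0; E=∅; S=∅; K=[let x :: mulR]⟩
3. ⟨C=(((λz. -3) -3) - x); E={x↦0}; S={0↦0}; K=[mulR]⟩
4. ⟨C=((λz. -3) -3); E={x↦0}; S={0↦0}; K=[subR :: mulR]⟩
5. ⟨C=(λz. -3); E={x↦0}; S={0↦0}; K=[arg :: subR :: mulR]⟩
6. ⟨C=-3; E={x↦0}; S={0↦0}; K=[fun :: subR :: mulR]⟩
7. ⟨C=-3; E={z↦1, x↦0}; S={0↦0, 1↦-3}; K=[subR :: mulR]⟩
8. ⟨C=x; E={x↦0}; S={0↦0, 1↦-3}; K=[subL(-3) :: mulR]⟩
9. ⟨C=(let q = (-2 + (if0 7 then 2 else 2)) in (let w = ((λw. q) -4) in (let x = 3 in 0))); E=∅; S={0↦0, 1↦-3}; K=[mulL(-3)]⟩
10. ⟨C=(-2 + (if0 7 then 2 else 2)); E=∅; S={0↦0, 1↦-3}; K=[let q :: mulL(-3)]⟩
11. ⟨C=-2; E=∅; S={0↦0, 1↦-3}; K=[addR :: let q :: mulL(-3)]⟩
12. ⟨C=(if0 7 then 2 else 2); E=∅; S={0↦0, 1↦-3}; K=[addL(-2) :: let q :: mulL(-3)]⟩
13. ⟨C=7; E=∅; S={0↦0, 1↦-3}; K=[if0 :: addL(-2) :: let q :: mulL(-3)]⟩
14. ⟨C=2; E=∅; S={0↦0, 1↦-3}; K=[addL(-2) :: let q :: mulL(-3)]⟩
15. ⟨C=(let w = ((λw. q) -4) in (let x = 3 in 0)); E={q↦2}; S={0↦0, 1↦-3, 2↦0}; K=[mulL(-3)]⟩
16. ⟨C=((λw. q) -4); E={q↦2}; S={0↦0, 1↦-3, 2↦0}; K=[let w :: mulL(-3)]⟩
17. ⟨C=(λw. q); E={q↦2}; S={0↦0, 1↦-3, 2↦0}; K=[arg :: let w :: mulL(-3)]⟩
18. ⟨C=-4; E={q↦2}; S={0↦0, 1↦-3, 2↦0}; K=[fun :: let w :: mulL(-3)]⟩
19. ⟨C=q; E={w↦3, q↦2}; S={0↦0, 1↦-3, 2↦0, 3↦-4}; K=[let w :: mulL(-3)]⟩
20. ⟨C=(let x = 3 in 0); E={w↦4, q↦2}; S={0↦0, 1↦-3, 2↦0, 3↦-4, 4↦0}; K=[mulL(-3)]⟩
21. ⟨C=3; E={w↦4, q↦2}; S={0↦0, 1↦-3, 2↦0, 3↦-4, 4↦0}; K=[let x :: mulL(-3)]⟩
22. ⟨C=0; E={x↦5, w↦4, q↦2}; S={0↦0, 1↦-3, 2↦0, 3↦-4, 4↦0, 5↦3}; K=[mulL(-3)]⟩
→ final value 0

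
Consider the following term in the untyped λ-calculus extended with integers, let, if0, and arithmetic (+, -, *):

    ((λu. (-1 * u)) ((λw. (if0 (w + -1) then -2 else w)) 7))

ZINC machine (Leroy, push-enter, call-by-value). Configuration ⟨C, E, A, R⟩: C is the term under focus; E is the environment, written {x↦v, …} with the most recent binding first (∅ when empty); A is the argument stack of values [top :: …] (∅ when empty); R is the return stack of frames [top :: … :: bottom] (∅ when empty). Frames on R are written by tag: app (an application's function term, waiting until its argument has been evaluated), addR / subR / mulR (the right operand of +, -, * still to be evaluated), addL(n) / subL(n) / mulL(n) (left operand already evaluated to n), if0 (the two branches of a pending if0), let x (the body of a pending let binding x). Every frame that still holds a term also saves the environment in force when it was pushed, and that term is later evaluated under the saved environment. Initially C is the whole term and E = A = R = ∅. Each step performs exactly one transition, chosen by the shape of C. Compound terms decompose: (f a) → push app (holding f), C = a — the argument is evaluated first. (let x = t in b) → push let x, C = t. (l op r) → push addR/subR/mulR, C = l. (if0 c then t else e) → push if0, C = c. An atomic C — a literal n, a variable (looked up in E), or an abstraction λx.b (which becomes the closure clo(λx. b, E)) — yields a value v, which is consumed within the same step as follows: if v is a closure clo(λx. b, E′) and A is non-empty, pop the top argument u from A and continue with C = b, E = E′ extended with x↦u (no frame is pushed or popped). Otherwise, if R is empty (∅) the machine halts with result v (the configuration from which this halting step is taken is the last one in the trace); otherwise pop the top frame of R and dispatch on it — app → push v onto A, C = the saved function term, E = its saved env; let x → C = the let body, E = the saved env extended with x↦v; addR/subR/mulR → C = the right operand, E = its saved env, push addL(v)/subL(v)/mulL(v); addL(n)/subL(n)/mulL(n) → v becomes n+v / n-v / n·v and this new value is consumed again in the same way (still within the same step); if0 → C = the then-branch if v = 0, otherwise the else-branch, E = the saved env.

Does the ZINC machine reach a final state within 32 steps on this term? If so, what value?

Answer: -7

Derivation:
step 0: <C=((λu. (-1 * u)) ((λw. (if0 (w + -1) then -2 else w)) 7)), E=∅, A=∅, R=∅>
step 1: <C=((λw. (if0 (w + -1) then -2 else w)) 7), E=∅, A=∅, R=[app]>
step 2: <C=7, E=∅, A=∅, R=[app :: app]>
step 3: <C=(λw. (if0 (w + -1) then -2 else w)), E=∅, A=[7], R=[app]>
step 4: <C=(if0 (w + -1) then -2 else w), E={w↦7}, A=∅, R=[app]>
step 5: <C=(w + -1), E={w↦7}, A=∅, R=[if0 :: app]>
step 6: <C=w, E={w↦7}, A=∅, R=[addR :: if0 :: app]>
step 7: <C=-1, E={w↦7}, A=∅, R=[addL(7) :: if0 :: app]>
step 8: <C=w, E={w↦7}, A=∅, R=[app]>
step 9: <C=(λu. (-1 * u)), E=∅, A=[7], R=∅>
step 10: <C=(-1 * u), E={u↦7}, A=∅, R=∅>
step 11: <C=-1, E={u↦7}, A=∅, R=[mulR]>
step 12: <C=u, E={u↦7}, A=∅, R=[mulL(-1)]>
→ final value -7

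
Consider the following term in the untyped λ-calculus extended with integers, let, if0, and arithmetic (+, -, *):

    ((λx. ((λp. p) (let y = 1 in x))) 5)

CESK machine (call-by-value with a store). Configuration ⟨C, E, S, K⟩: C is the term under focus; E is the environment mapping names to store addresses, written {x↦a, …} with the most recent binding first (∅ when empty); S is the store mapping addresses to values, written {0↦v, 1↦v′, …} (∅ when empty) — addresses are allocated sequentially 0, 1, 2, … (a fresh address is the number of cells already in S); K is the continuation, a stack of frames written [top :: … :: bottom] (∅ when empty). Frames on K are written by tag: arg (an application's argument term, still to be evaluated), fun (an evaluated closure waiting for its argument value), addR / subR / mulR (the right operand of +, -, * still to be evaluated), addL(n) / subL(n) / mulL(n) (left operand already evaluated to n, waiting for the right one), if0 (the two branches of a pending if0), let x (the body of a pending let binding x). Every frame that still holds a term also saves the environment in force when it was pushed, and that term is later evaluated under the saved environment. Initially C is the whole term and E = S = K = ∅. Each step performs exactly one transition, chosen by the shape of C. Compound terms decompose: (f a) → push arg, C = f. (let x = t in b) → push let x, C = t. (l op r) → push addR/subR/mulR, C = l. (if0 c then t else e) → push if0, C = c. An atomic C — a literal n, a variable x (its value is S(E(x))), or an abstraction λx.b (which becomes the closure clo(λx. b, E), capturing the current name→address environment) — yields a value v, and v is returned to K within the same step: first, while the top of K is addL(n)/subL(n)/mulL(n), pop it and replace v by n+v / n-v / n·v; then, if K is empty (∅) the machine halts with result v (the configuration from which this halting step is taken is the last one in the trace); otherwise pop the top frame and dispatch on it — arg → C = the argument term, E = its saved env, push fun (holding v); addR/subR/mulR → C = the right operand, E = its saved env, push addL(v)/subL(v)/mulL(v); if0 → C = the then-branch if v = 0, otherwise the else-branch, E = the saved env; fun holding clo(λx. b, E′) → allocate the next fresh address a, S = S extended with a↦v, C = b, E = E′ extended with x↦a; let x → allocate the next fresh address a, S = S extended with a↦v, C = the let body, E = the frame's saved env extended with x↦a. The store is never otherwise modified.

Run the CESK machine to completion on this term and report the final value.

Answer: 5

Execution trace:
t=0: ⟨C=((λx. ((λp. p) (let y = 1 in x))) 5); E=∅; S=∅; K=∅⟩
t=1: ⟨C=(λx. ((λp. p) (let y = 1 in x))); E=∅; S=∅; K=[arg]⟩
t=2: ⟨C=5; E=∅; S=∅; K=[fun]⟩
t=3: ⟨C=((λp. p) (let y = 1 in x)); E={x↦0}; S={0↦5}; K=∅⟩
t=4: ⟨C=(λp. p); E={x↦0}; S={0↦5}; K=[arg]⟩
t=5: ⟨C=(let y = 1 in x); E={x↦0}; S={0↦5}; K=[fun]⟩
t=6: ⟨C=1; E={x↦0}; S={0↦5}; K=[let y :: fun]⟩
t=7: ⟨C=x; E={y↦1, x↦0}; S={0↦5, 1↦1}; K=[fun]⟩
t=8: ⟨C=p; E={p↦2, x↦0}; S={0↦5, 1↦1, 2↦5}; K=∅⟩
→ final value 5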